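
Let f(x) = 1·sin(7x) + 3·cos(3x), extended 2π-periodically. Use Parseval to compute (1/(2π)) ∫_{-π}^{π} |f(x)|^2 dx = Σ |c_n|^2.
Σ |c_n|^2 = 5

Expand |f|^2 and use orthogonality of {sin(nx), cos(mx)} on [-π, π]:
  ∫_{-π}^{π} sin(nx)^2 dx = π, ∫ cos(mx)^2 dx = π, and cross terms integrate to 0.
So ∫_{-π}^{π} f(x)^2 dx = 1^2 · π + 3^2 · π = (1 + 9)π.
Divide by 2π: (1 + 9)/2 = 5.
By Parseval, this equals Σ |c_n|^2.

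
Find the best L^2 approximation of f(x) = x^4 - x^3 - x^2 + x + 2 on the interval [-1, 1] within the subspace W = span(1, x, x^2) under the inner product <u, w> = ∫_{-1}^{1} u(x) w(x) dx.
g(x) = -x^2/7 + 2*x/5 + 67/35

The best approximation g ∈ W is the orthogonal projection of f onto W. Writing g = a_0 + a_1 x + a_2 x^2, the coefficients solve the normal equations G · a = b where
  G_{ij} = <φ_i, φ_j> and b_i = <f, φ_i>, with φ_0 = 1, φ_1 = x, φ_2 = x^2.
G =
  [2, 0, 2/3]
  [0, 2/3, 0]
  [2/3, 0, 2/5],
b = (56/15, 4/15, 128/105).
Solving gives a_0 = 67/35, a_1 = 2/5, a_2 = -1/7, so
  g(x) = -x^2/7 + 2*x/5 + 67/35.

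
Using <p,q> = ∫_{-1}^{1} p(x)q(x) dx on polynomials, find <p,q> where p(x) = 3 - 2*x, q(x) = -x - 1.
<p,q> = -14/3

Expand the product: p(x)·q(x) = 2*x^2 - x - 3.
∫_{-1}^{1} of each monomial x^k gives [2/(k+1) if k even, 0 if k odd]. Integrating term-by-term (or equivalently evaluating the antiderivative F(x) = 2*x^3/3 - x^2/2 - 3*x at the endpoints):
  F(1) − F(−1) = -17/6 − (11/6) = -14/3.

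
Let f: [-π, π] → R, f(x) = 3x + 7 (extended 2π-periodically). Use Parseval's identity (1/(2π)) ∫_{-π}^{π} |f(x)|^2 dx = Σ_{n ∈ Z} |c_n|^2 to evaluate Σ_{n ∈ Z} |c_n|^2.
Σ |c_n|^2 = 3π^2 + 49

Expand and integrate term by term over [-π, π]:
  ∫ (3x)^2 dx = 9·(2π^3/3); ∫ 2·3·(7)·x dx = 0 (odd integrand); ∫ 7^2 dx = 49·2π.
So (1/(2π)) ∫_{-π}^{π} (3x + 7)^2 dx = 9π^2/3 + 49 = 3π^2 + 49.
Parseval ⇒ Σ |c_n|^2 = 3π^2 + 49.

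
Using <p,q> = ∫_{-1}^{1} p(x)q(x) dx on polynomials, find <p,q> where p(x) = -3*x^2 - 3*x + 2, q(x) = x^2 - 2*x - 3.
<p,q> = -28/15

Expand the product: p(x)·q(x) = -3*x^4 + 3*x^3 + 17*x^2 + 5*x - 6.
∫_{-1}^{1} of each monomial x^k gives [2/(k+1) if k even, 0 if k odd]. Integrating term-by-term (or equivalently evaluating the antiderivative F(x) = -3*x^5/5 + 3*x^4/4 + 17*x^3/3 + 5*x^2/2 - 6*x at the endpoints):
  F(1) − F(−1) = 139/60 − (251/60) = -28/15.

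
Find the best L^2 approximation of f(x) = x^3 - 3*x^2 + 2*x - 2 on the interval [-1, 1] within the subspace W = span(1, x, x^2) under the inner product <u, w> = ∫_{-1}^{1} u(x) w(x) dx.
g(x) = -3*x^2 + 13*x/5 - 2

The best approximation g ∈ W is the orthogonal projection of f onto W. Writing g = a_0 + a_1 x + a_2 x^2, the coefficients solve the normal equations G · a = b where
  G_{ij} = <φ_i, φ_j> and b_i = <f, φ_i>, with φ_0 = 1, φ_1 = x, φ_2 = x^2.
G =
  [2, 0, 2/3]
  [0, 2/3, 0]
  [2/3, 0, 2/5],
b = (-6, 26/15, -38/15).
Solving gives a_0 = -2, a_1 = 13/5, a_2 = -3, so
  g(x) = -3*x^2 + 13*x/5 - 2.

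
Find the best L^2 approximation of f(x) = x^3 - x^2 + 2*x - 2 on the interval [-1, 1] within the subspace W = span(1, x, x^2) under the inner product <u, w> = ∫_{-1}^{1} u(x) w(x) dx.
g(x) = -x^2 + 13*x/5 - 2

The best approximation g ∈ W is the orthogonal projection of f onto W. Writing g = a_0 + a_1 x + a_2 x^2, the coefficients solve the normal equations G · a = b where
  G_{ij} = <φ_i, φ_j> and b_i = <f, φ_i>, with φ_0 = 1, φ_1 = x, φ_2 = x^2.
G =
  [2, 0, 2/3]
  [0, 2/3, 0]
  [2/3, 0, 2/5],
b = (-14/3, 26/15, -26/15).
Solving gives a_0 = -2, a_1 = 13/5, a_2 = -1, so
  g(x) = -x^2 + 13*x/5 - 2.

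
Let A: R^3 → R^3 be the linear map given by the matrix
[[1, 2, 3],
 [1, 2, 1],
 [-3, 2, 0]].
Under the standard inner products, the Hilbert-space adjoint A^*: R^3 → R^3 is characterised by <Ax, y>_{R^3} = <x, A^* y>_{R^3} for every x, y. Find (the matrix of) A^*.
A^* = A^T =
[[1, 1, -3],
 [2, 2, 2],
 [3, 1, 0]]

For real matrices with standard dot products, the defining identity <Ax, y> = <x, A^* y> gives (Ax)^T y = x^T (A^*) y, i.e. x^T A^T y = x^T (A^*) y. Since this holds for all x, y, we must have A^* = A^T. Therefore
A^* =
[[1, 1, -3],
 [2, 2, 2],
 [3, 1, 0]].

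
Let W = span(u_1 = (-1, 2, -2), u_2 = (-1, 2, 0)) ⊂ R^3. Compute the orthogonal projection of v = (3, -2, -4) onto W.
proj_W(v) = (7/5, -14/5, -4)

Set up U = [u_1 | ... | u_2] ∈ R^(3×2). The projector onto W = col(U) is P = U (U^T U)^(-1) U^T.
Compute U^T U =
  [9, 5]
  [5, 5],
and U^T v = (1, -7).
Solve U^T U · c = U^T v for the coefficients: c = (2, -17/5). The projection is proj_W(v) = U c.
Check: (v - proj_W(v)) · u_1 = 0  (should be 0).
Check: (v - proj_W(v)) · u_2 = 0  (should be 0).
Result: proj_W(v) = (7/5, -14/5, -4).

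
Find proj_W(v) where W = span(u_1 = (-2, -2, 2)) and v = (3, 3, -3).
proj_W(v) = (3, 3, -3)

Set up U = [u_1 | ... | u_1] ∈ R^(3×1). The projector onto W = col(U) is P = U (U^T U)^(-1) U^T.
Compute U^T U =
  [12],
and U^T v = (-18).
Solve U^T U · c = U^T v for the coefficients: c = (-3/2). The projection is proj_W(v) = U c.
Check: (v - proj_W(v)) · u_1 = 0  (should be 0).
Result: proj_W(v) = (3, 3, -3).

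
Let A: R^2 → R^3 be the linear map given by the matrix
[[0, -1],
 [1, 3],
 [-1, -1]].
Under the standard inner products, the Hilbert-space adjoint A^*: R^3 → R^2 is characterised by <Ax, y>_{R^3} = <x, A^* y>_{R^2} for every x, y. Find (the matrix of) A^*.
A^* = A^T =
[[0, 1, -1],
 [-1, 3, -1]]

For real matrices with standard dot products, the defining identity <Ax, y> = <x, A^* y> gives (Ax)^T y = x^T (A^*) y, i.e. x^T A^T y = x^T (A^*) y. Since this holds for all x, y, we must have A^* = A^T. Therefore
A^* =
[[0, 1, -1],
 [-1, 3, -1]].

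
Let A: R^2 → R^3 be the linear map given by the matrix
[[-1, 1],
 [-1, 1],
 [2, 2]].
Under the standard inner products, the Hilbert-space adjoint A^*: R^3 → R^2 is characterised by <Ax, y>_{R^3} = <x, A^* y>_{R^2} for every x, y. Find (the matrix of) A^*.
A^* = A^T =
[[-1, -1, 2],
 [1, 1, 2]]

For real matrices with standard dot products, the defining identity <Ax, y> = <x, A^* y> gives (Ax)^T y = x^T (A^*) y, i.e. x^T A^T y = x^T (A^*) y. Since this holds for all x, y, we must have A^* = A^T. Therefore
A^* =
[[-1, -1, 2],
 [1, 1, 2]].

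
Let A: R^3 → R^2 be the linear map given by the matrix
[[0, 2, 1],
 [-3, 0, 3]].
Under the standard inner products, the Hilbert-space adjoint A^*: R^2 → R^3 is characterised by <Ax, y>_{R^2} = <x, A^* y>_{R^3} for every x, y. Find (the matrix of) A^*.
A^* = A^T =
[[0, -3],
 [2, 0],
 [1, 3]]

For real matrices with standard dot products, the defining identity <Ax, y> = <x, A^* y> gives (Ax)^T y = x^T (A^*) y, i.e. x^T A^T y = x^T (A^*) y. Since this holds for all x, y, we must have A^* = A^T. Therefore
A^* =
[[0, -3],
 [2, 0],
 [1, 3]].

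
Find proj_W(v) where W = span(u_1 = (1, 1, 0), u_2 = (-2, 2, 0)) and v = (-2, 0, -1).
proj_W(v) = (-2, 0, 0)

Set up U = [u_1 | ... | u_2] ∈ R^(3×2). The projector onto W = col(U) is P = U (U^T U)^(-1) U^T.
Compute U^T U =
  [2, 0]
  [0, 8],
and U^T v = (-2, 4).
Solve U^T U · c = U^T v for the coefficients: c = (-1, 1/2). The projection is proj_W(v) = U c.
Check: (v - proj_W(v)) · u_1 = 0  (should be 0).
Check: (v - proj_W(v)) · u_2 = 0  (should be 0).
Result: proj_W(v) = (-2, 0, 0).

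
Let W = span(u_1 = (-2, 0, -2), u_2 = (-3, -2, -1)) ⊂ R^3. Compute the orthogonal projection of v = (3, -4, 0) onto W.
proj_W(v) = (2/3, -5/3, 7/3)

Set up U = [u_1 | ... | u_2] ∈ R^(3×2). The projector onto W = col(U) is P = U (U^T U)^(-1) U^T.
Compute U^T U =
  [8, 8]
  [8, 14],
and U^T v = (-6, -1).
Solve U^T U · c = U^T v for the coefficients: c = (-19/12, 5/6). The projection is proj_W(v) = U c.
Check: (v - proj_W(v)) · u_1 = 0  (should be 0).
Check: (v - proj_W(v)) · u_2 = 0  (should be 0).
Result: proj_W(v) = (2/3, -5/3, 7/3).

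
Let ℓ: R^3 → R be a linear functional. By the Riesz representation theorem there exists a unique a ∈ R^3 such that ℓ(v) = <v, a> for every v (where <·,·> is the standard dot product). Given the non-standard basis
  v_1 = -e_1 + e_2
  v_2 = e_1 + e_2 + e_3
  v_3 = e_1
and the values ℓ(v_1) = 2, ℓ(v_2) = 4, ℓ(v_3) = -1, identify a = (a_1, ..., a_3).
a = (-1, 1, 4)

Write a = (a_1, ..., a_3) in the standard basis. For each basis vector v_i, ℓ(v_i) = <v_i, a> is a linear equation in the a_j's. Collect the n equations into a matrix system V a = ℓ, where row i of V is v_i (expressed in the standard basis). Since V is invertible (lower-triangular with 1s on the diagonal, up to permutation), solve by back-substitution:
  V =
[[-1, 1, 0],
 [1, 1, 1],
 [1, 0, 0]]
  V a = (2, 4, -1)
Solving gives a = (-1, 1, 4).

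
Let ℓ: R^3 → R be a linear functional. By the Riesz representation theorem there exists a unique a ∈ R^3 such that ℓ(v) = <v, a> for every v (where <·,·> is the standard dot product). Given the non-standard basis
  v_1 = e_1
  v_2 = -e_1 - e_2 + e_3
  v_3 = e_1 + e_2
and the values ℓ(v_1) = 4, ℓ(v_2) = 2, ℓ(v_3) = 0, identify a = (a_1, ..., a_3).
a = (4, -4, 2)

Write a = (a_1, ..., a_3) in the standard basis. For each basis vector v_i, ℓ(v_i) = <v_i, a> is a linear equation in the a_j's. Collect the n equations into a matrix system V a = ℓ, where row i of V is v_i (expressed in the standard basis). Since V is invertible (lower-triangular with 1s on the diagonal, up to permutation), solve by back-substitution:
  V =
[[1, 0, 0],
 [-1, -1, 1],
 [1, 1, 0]]
  V a = (4, 2, 0)
Solving gives a = (4, -4, 2).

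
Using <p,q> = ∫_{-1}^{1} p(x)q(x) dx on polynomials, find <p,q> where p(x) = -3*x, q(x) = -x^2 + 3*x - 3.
<p,q> = -6

Expand the product: p(x)·q(x) = 3*x^3 - 9*x^2 + 9*x.
∫_{-1}^{1} of each monomial x^k gives [2/(k+1) if k even, 0 if k odd]. Integrating term-by-term (or equivalently evaluating the antiderivative F(x) = 3*x^4/4 - 3*x^3 + 9*x^2/2 at the endpoints):
  F(1) − F(−1) = 9/4 − (33/4) = -6.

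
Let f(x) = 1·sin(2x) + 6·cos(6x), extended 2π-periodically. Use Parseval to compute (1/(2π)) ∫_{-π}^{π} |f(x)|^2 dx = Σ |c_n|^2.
Σ |c_n|^2 = 37/2

Expand |f|^2 and use orthogonality of {sin(nx), cos(mx)} on [-π, π]:
  ∫_{-π}^{π} sin(nx)^2 dx = π, ∫ cos(mx)^2 dx = π, and cross terms integrate to 0.
So ∫_{-π}^{π} f(x)^2 dx = 1^2 · π + 6^2 · π = (1 + 36)π.
Divide by 2π: (1 + 36)/2 = 37/2.
By Parseval, this equals Σ |c_n|^2.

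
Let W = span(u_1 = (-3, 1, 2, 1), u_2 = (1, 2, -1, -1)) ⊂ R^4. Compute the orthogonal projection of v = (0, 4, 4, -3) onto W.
proj_W(v) = (-132/89, 373/89, 41/89, -50/89)

Set up U = [u_1 | ... | u_2] ∈ R^(4×2). The projector onto W = col(U) is P = U (U^T U)^(-1) U^T.
Compute U^T U =
  [15, -4]
  [-4, 7],
and U^T v = (9, 7).
Solve U^T U · c = U^T v for the coefficients: c = (91/89, 141/89). The projection is proj_W(v) = U c.
Check: (v - proj_W(v)) · u_1 = 0  (should be 0).
Check: (v - proj_W(v)) · u_2 = 0  (should be 0).
Result: proj_W(v) = (-132/89, 373/89, 41/89, -50/89).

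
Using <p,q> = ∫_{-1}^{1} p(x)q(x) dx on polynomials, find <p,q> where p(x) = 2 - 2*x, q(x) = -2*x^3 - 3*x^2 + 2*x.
<p,q> = -76/15

Expand the product: p(x)·q(x) = 4*x^4 + 2*x^3 - 10*x^2 + 4*x.
∫_{-1}^{1} of each monomial x^k gives [2/(k+1) if k even, 0 if k odd]. Integrating term-by-term (or equivalently evaluating the antiderivative F(x) = 4*x^5/5 + x^4/2 - 10*x^3/3 + 2*x^2 at the endpoints):
  F(1) − F(−1) = -1/30 − (151/30) = -76/15.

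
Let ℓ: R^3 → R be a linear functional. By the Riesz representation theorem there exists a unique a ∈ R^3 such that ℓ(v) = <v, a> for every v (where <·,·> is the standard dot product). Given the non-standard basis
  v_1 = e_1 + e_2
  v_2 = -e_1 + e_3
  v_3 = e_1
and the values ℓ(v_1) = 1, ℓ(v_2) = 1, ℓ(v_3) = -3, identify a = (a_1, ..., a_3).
a = (-3, 4, -2)

Write a = (a_1, ..., a_3) in the standard basis. For each basis vector v_i, ℓ(v_i) = <v_i, a> is a linear equation in the a_j's. Collect the n equations into a matrix system V a = ℓ, where row i of V is v_i (expressed in the standard basis). Since V is invertible (lower-triangular with 1s on the diagonal, up to permutation), solve by back-substitution:
  V =
[[1, 1, 0],
 [-1, 0, 1],
 [1, 0, 0]]
  V a = (1, 1, -3)
Solving gives a = (-3, 4, -2).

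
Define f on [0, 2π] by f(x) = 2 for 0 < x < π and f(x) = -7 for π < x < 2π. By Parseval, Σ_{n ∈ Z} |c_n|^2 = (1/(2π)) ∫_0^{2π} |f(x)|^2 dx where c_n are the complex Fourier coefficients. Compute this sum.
Σ |c_n|^2 = 53/2

Parseval equates the L^2 energy of f (normalised by 1/(2π)) with the ℓ^2 sum of its Fourier coefficients: (1/(2π)) ∫_0^{2π} |f|^2 = Σ |c_n|^2.
Compute the left side: (1/(2π)) [∫_0^π 2^2 dx + ∫_π^{2π} (-7)^2 dx] = (1/(2π)) · (4π + 49π) = (4 + 49)/2 = 53/2.
So Σ_{n ∈ Z} |c_n|^2 = 53/2.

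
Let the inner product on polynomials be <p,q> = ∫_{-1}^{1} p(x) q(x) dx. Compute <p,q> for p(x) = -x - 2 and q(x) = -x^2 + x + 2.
<p,q> = -22/3

Expand the product: p(x)·q(x) = x^3 + x^2 - 4*x - 4.
∫_{-1}^{1} of each monomial x^k gives [2/(k+1) if k even, 0 if k odd]. Integrating term-by-term (or equivalently evaluating the antiderivative F(x) = x^4/4 + x^3/3 - 2*x^2 - 4*x at the endpoints):
  F(1) − F(−1) = -65/12 − (23/12) = -22/3.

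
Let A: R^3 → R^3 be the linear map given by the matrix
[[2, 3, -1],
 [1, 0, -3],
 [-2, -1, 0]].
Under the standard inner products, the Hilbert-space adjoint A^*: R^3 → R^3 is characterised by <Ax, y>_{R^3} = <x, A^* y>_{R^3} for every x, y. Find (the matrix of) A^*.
A^* = A^T =
[[2, 1, -2],
 [3, 0, -1],
 [-1, -3, 0]]

For real matrices with standard dot products, the defining identity <Ax, y> = <x, A^* y> gives (Ax)^T y = x^T (A^*) y, i.e. x^T A^T y = x^T (A^*) y. Since this holds for all x, y, we must have A^* = A^T. Therefore
A^* =
[[2, 1, -2],
 [3, 0, -1],
 [-1, -3, 0]].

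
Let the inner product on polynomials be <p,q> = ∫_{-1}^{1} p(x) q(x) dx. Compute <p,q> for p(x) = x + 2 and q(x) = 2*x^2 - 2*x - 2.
<p,q> = -20/3

Expand the product: p(x)·q(x) = 2*x^3 + 2*x^2 - 6*x - 4.
∫_{-1}^{1} of each monomial x^k gives [2/(k+1) if k even, 0 if k odd]. Integrating term-by-term (or equivalently evaluating the antiderivative F(x) = x^4/2 + 2*x^3/3 - 3*x^2 - 4*x at the endpoints):
  F(1) − F(−1) = -35/6 − (5/6) = -20/3.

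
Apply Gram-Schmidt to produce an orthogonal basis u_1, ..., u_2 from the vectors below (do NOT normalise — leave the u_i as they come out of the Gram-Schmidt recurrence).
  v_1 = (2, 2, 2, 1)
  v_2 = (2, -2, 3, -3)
Orthogonal basis:
  u_1 = (2, 2, 2, 1)
  u_2 = (20/13, -32/13, 33/13, -42/13)

Apply the Gram-Schmidt recurrence
  u_1 = v_1
  u_i = v_i − Σ_{j<i} ((v_i · u_j) / (u_j · u_j)) · u_j.

Step by step this gives:
  u_1 = (2, 2, 2, 1)
  u_2 = (20/13, -32/13, 33/13, -42/13)

Orthogonality check:
  u_2 · u_1 = 0 (should be 0)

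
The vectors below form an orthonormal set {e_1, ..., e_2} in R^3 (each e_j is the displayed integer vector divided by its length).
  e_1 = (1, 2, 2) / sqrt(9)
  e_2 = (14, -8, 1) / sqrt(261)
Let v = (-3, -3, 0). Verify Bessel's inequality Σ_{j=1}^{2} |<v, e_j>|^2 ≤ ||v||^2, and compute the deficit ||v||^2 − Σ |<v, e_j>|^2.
Σ |<v, e_j>|^2 = 297/29; ||v||^2 = 18; deficit = 225/29

Write each e_j = u_j / sqrt(<u_j, u_j>) where u_j is the displayed integer vector. Then <v, e_j> = <v, u_j> / sqrt(<u_j, u_j>), so |<v, e_j>|^2 = <v, u_j>^2 / <u_j, u_j>.
Coefficients: <v, e_1> = -9/sqrt(9), <v, e_2> = -18/sqrt(261).
Square and sum: Σ |<v, e_j>|^2 = 297/29.
Compute ||v||^2 = v·v = 18.
Deficit = 18 − 297/29 = 225/29 ≥ 0, confirming Bessel's inequality. (The deficit equals ||v − Σ <v,e_j> e_j||^2, the squared distance from v to span{e_j}.)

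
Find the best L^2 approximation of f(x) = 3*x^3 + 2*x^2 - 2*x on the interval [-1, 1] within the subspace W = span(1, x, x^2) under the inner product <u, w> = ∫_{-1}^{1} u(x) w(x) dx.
g(x) = 2*x^2 - x/5

The best approximation g ∈ W is the orthogonal projection of f onto W. Writing g = a_0 + a_1 x + a_2 x^2, the coefficients solve the normal equations G · a = b where
  G_{ij} = <φ_i, φ_j> and b_i = <f, φ_i>, with φ_0 = 1, φ_1 = x, φ_2 = x^2.
G =
  [2, 0, 2/3]
  [0, 2/3, 0]
  [2/3, 0, 2/5],
b = (4/3, -2/15, 4/5).
Solving gives a_0 = 0, a_1 = -1/5, a_2 = 2, so
  g(x) = 2*x^2 - x/5.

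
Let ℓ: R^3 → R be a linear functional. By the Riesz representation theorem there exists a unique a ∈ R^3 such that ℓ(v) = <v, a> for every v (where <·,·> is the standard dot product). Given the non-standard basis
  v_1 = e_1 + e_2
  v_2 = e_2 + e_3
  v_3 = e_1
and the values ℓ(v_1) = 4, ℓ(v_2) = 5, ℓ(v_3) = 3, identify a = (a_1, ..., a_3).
a = (3, 1, 4)

Write a = (a_1, ..., a_3) in the standard basis. For each basis vector v_i, ℓ(v_i) = <v_i, a> is a linear equation in the a_j's. Collect the n equations into a matrix system V a = ℓ, where row i of V is v_i (expressed in the standard basis). Since V is invertible (lower-triangular with 1s on the diagonal, up to permutation), solve by back-substitution:
  V =
[[1, 1, 0],
 [0, 1, 1],
 [1, 0, 0]]
  V a = (4, 5, 3)
Solving gives a = (3, 1, 4).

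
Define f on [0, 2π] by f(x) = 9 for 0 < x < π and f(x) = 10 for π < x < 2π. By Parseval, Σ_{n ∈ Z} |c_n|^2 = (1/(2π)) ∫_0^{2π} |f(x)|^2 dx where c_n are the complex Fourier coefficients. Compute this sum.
Σ |c_n|^2 = 181/2

Parseval equates the L^2 energy of f (normalised by 1/(2π)) with the ℓ^2 sum of its Fourier coefficients: (1/(2π)) ∫_0^{2π} |f|^2 = Σ |c_n|^2.
Compute the left side: (1/(2π)) [∫_0^π 9^2 dx + ∫_π^{2π} 10^2 dx] = (1/(2π)) · (81π + 100π) = (81 + 100)/2 = 181/2.
So Σ_{n ∈ Z} |c_n|^2 = 181/2.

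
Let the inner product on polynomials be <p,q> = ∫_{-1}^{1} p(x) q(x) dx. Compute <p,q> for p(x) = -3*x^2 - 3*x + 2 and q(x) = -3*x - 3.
<p,q> = 0

Expand the product: p(x)·q(x) = 9*x^3 + 18*x^2 + 3*x - 6.
∫_{-1}^{1} of each monomial x^k gives [2/(k+1) if k even, 0 if k odd]. Integrating term-by-term (or equivalently evaluating the antiderivative F(x) = 9*x^4/4 + 6*x^3 + 3*x^2/2 - 6*x at the endpoints):
  F(1) − F(−1) = 15/4 − (15/4) = 0.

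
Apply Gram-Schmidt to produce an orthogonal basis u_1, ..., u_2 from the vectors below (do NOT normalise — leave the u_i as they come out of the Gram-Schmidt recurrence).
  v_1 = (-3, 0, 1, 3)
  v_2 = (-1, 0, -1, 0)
Orthogonal basis:
  u_1 = (-3, 0, 1, 3)
  u_2 = (-13/19, 0, -21/19, -6/19)

Apply the Gram-Schmidt recurrence
  u_1 = v_1
  u_i = v_i − Σ_{j<i} ((v_i · u_j) / (u_j · u_j)) · u_j.

Step by step this gives:
  u_1 = (-3, 0, 1, 3)
  u_2 = (-13/19, 0, -21/19, -6/19)

Orthogonality check:
  u_2 · u_1 = 0 (should be 0)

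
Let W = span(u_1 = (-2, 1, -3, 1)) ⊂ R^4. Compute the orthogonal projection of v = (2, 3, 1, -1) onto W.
proj_W(v) = (2/3, -1/3, 1, -1/3)

Set up U = [u_1 | ... | u_1] ∈ R^(4×1). The projector onto W = col(U) is P = U (U^T U)^(-1) U^T.
Compute U^T U =
  [15],
and U^T v = (-5).
Solve U^T U · c = U^T v for the coefficients: c = (-1/3). The projection is proj_W(v) = U c.
Check: (v - proj_W(v)) · u_1 = 0  (should be 0).
Result: proj_W(v) = (2/3, -1/3, 1, -1/3).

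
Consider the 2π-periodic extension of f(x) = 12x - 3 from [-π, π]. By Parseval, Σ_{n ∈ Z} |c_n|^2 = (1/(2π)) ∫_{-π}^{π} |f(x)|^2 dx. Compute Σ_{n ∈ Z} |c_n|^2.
Σ |c_n|^2 = 48π^2 + 9

Expand and integrate term by term over [-π, π]:
  ∫ (12x)^2 dx = 144·(2π^3/3); ∫ 2·12·(-3)·x dx = 0 (odd integrand); ∫ (-3)^2 dx = 9·2π.
So (1/(2π)) ∫_{-π}^{π} (12x - 3)^2 dx = 144π^2/3 + 9 = 48π^2 + 9.
Parseval ⇒ Σ |c_n|^2 = 48π^2 + 9.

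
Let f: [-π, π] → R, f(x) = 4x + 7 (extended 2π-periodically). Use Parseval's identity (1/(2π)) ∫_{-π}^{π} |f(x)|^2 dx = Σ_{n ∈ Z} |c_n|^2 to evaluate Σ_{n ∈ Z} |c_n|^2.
Σ |c_n|^2 = 16π^2/3 + 49

Expand and integrate term by term over [-π, π]:
  ∫ (4x)^2 dx = 16·(2π^3/3); ∫ 2·4·(7)·x dx = 0 (odd integrand); ∫ 7^2 dx = 49·2π.
So (1/(2π)) ∫_{-π}^{π} (4x + 7)^2 dx = 16π^2/3 + 49 = 16π^2/3 + 49.
Parseval ⇒ Σ |c_n|^2 = 16π^2/3 + 49.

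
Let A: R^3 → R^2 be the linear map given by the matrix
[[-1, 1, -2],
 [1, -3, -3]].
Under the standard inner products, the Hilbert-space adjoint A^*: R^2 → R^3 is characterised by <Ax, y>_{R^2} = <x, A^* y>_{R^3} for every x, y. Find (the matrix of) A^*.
A^* = A^T =
[[-1, 1],
 [1, -3],
 [-2, -3]]

For real matrices with standard dot products, the defining identity <Ax, y> = <x, A^* y> gives (Ax)^T y = x^T (A^*) y, i.e. x^T A^T y = x^T (A^*) y. Since this holds for all x, y, we must have A^* = A^T. Therefore
A^* =
[[-1, 1],
 [1, -3],
 [-2, -3]].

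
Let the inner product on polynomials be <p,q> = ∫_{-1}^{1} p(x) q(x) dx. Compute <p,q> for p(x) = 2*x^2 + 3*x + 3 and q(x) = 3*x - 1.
<p,q> = -4/3

Expand the product: p(x)·q(x) = 6*x^3 + 7*x^2 + 6*x - 3.
∫_{-1}^{1} of each monomial x^k gives [2/(k+1) if k even, 0 if k odd]. Integrating term-by-term (or equivalently evaluating the antiderivative F(x) = 3*x^4/2 + 7*x^3/3 + 3*x^2 - 3*x at the endpoints):
  F(1) − F(−1) = 23/6 − (31/6) = -4/3.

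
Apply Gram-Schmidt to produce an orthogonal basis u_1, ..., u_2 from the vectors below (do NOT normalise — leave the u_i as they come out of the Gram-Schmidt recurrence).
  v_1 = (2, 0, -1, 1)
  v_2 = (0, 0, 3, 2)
Orthogonal basis:
  u_1 = (2, 0, -1, 1)
  u_2 = (1/3, 0, 17/6, 13/6)

Apply the Gram-Schmidt recurrence
  u_1 = v_1
  u_i = v_i − Σ_{j<i} ((v_i · u_j) / (u_j · u_j)) · u_j.

Step by step this gives:
  u_1 = (2, 0, -1, 1)
  u_2 = (1/3, 0, 17/6, 13/6)

Orthogonality check:
  u_2 · u_1 = 0 (should be 0)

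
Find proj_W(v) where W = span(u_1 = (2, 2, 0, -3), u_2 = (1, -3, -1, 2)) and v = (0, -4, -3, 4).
proj_W(v) = (51/155, -23/5, -191/155, 592/155)

Set up U = [u_1 | ... | u_2] ∈ R^(4×2). The projector onto W = col(U) is P = U (U^T U)^(-1) U^T.
Compute U^T U =
  [17, -10]
  [-10, 15],
and U^T v = (-20, 23).
Solve U^T U · c = U^T v for the coefficients: c = (-14/31, 191/155). The projection is proj_W(v) = U c.
Check: (v - proj_W(v)) · u_1 = 0  (should be 0).
Check: (v - proj_W(v)) · u_2 = 0  (should be 0).
Result: proj_W(v) = (51/155, -23/5, -191/155, 592/155).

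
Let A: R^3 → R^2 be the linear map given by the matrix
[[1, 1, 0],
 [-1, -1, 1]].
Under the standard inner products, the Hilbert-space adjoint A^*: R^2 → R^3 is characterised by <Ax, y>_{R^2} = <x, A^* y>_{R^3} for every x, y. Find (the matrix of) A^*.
A^* = A^T =
[[1, -1],
 [1, -1],
 [0, 1]]

For real matrices with standard dot products, the defining identity <Ax, y> = <x, A^* y> gives (Ax)^T y = x^T (A^*) y, i.e. x^T A^T y = x^T (A^*) y. Since this holds for all x, y, we must have A^* = A^T. Therefore
A^* =
[[1, -1],
 [1, -1],
 [0, 1]].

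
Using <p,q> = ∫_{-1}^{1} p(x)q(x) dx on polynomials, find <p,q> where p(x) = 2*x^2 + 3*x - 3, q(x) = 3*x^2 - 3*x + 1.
<p,q> = -214/15

Expand the product: p(x)·q(x) = 6*x^4 + 3*x^3 - 16*x^2 + 12*x - 3.
∫_{-1}^{1} of each monomial x^k gives [2/(k+1) if k even, 0 if k odd]. Integrating term-by-term (or equivalently evaluating the antiderivative F(x) = 6*x^5/5 + 3*x^4/4 - 16*x^3/3 + 6*x^2 - 3*x at the endpoints):
  F(1) − F(−1) = -23/60 − (833/60) = -214/15.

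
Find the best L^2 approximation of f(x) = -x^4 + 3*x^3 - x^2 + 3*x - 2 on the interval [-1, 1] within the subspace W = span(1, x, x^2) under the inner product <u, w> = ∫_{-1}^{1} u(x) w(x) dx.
g(x) = -13*x^2/7 + 24*x/5 - 67/35

The best approximation g ∈ W is the orthogonal projection of f onto W. Writing g = a_0 + a_1 x + a_2 x^2, the coefficients solve the normal equations G · a = b where
  G_{ij} = <φ_i, φ_j> and b_i = <f, φ_i>, with φ_0 = 1, φ_1 = x, φ_2 = x^2.
G =
  [2, 0, 2/3]
  [0, 2/3, 0]
  [2/3, 0, 2/5],
b = (-76/15, 16/5, -212/105).
Solving gives a_0 = -67/35, a_1 = 24/5, a_2 = -13/7, so
  g(x) = -13*x^2/7 + 24*x/5 - 67/35.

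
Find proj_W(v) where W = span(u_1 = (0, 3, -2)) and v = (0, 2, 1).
proj_W(v) = (0, 12/13, -8/13)

Set up U = [u_1 | ... | u_1] ∈ R^(3×1). The projector onto W = col(U) is P = U (U^T U)^(-1) U^T.
Compute U^T U =
  [13],
and U^T v = (4).
Solve U^T U · c = U^T v for the coefficients: c = (4/13). The projection is proj_W(v) = U c.
Check: (v - proj_W(v)) · u_1 = 0  (should be 0).
Result: proj_W(v) = (0, 12/13, -8/13).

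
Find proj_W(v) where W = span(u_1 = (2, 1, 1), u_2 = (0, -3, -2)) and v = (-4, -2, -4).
proj_W(v) = (-224/53, -154/53, -140/53)

Set up U = [u_1 | ... | u_2] ∈ R^(3×2). The projector onto W = col(U) is P = U (U^T U)^(-1) U^T.
Compute U^T U =
  [6, -5]
  [-5, 13],
and U^T v = (-14, 14).
Solve U^T U · c = U^T v for the coefficients: c = (-112/53, 14/53). The projection is proj_W(v) = U c.
Check: (v - proj_W(v)) · u_1 = 0  (should be 0).
Check: (v - proj_W(v)) · u_2 = 0  (should be 0).
Result: proj_W(v) = (-224/53, -154/53, -140/53).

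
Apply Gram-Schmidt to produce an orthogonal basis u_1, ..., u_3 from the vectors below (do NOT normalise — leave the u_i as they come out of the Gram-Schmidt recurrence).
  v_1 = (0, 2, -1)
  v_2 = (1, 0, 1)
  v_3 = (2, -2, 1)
Orthogonal basis:
  u_1 = (0, 2, -1)
  u_2 = (1, 2/5, 4/5)
  u_3 = (8/9, -4/9, -8/9)

Apply the Gram-Schmidt recurrence
  u_1 = v_1
  u_i = v_i − Σ_{j<i} ((v_i · u_j) / (u_j · u_j)) · u_j.

Step by step this gives:
  u_1 = (0, 2, -1)
  u_2 = (1, 2/5, 4/5)
  u_3 = (8/9, -4/9, -8/9)

Orthogonality check:
  u_2 · u_1 = 0 (should be 0)
  u_3 · u_1 = 0 (should be 0)
  u_3 · u_2 = 0 (should be 0)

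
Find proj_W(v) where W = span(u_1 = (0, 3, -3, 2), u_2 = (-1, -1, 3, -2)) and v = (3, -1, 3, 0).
proj_W(v) = (19/37, -83/37, 45/37, -30/37)

Set up U = [u_1 | ... | u_2] ∈ R^(4×2). The projector onto W = col(U) is P = U (U^T U)^(-1) U^T.
Compute U^T U =
  [22, -16]
  [-16, 15],
and U^T v = (-12, 7).
Solve U^T U · c = U^T v for the coefficients: c = (-34/37, -19/37). The projection is proj_W(v) = U c.
Check: (v - proj_W(v)) · u_1 = 0  (should be 0).
Check: (v - proj_W(v)) · u_2 = 0  (should be 0).
Result: proj_W(v) = (19/37, -83/37, 45/37, -30/37).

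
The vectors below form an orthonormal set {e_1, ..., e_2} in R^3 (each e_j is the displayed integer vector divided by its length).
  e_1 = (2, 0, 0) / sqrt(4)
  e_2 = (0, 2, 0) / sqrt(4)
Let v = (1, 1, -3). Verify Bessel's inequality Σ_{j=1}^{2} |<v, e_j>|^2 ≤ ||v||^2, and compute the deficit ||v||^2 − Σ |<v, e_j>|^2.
Σ |<v, e_j>|^2 = 2; ||v||^2 = 11; deficit = 9

Write each e_j = u_j / sqrt(<u_j, u_j>) where u_j is the displayed integer vector. Then <v, e_j> = <v, u_j> / sqrt(<u_j, u_j>), so |<v, e_j>|^2 = <v, u_j>^2 / <u_j, u_j>.
Coefficients: <v, e_1> = 2/sqrt(4), <v, e_2> = 2/sqrt(4).
Square and sum: Σ |<v, e_j>|^2 = 2.
Compute ||v||^2 = v·v = 11.
Deficit = 11 − 2 = 9 ≥ 0, confirming Bessel's inequality. (The deficit equals ||v − Σ <v,e_j> e_j||^2, the squared distance from v to span{e_j}.)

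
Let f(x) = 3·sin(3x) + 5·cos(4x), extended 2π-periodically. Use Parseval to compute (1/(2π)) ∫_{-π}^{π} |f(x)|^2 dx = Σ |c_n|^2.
Σ |c_n|^2 = 17

Expand |f|^2 and use orthogonality of {sin(nx), cos(mx)} on [-π, π]:
  ∫_{-π}^{π} sin(nx)^2 dx = π, ∫ cos(mx)^2 dx = π, and cross terms integrate to 0.
So ∫_{-π}^{π} f(x)^2 dx = 3^2 · π + 5^2 · π = (9 + 25)π.
Divide by 2π: (9 + 25)/2 = 17.
By Parseval, this equals Σ |c_n|^2.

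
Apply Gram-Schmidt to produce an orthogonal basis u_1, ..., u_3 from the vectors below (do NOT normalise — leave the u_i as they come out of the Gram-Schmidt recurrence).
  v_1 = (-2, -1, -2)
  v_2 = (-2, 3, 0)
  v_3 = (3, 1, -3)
Orthogonal basis:
  u_1 = (-2, -1, -2)
  u_2 = (-16/9, 28/9, 2/9)
  u_3 = (69/29, 46/29, -92/29)

Apply the Gram-Schmidt recurrence
  u_1 = v_1
  u_i = v_i − Σ_{j<i} ((v_i · u_j) / (u_j · u_j)) · u_j.

Step by step this gives:
  u_1 = (-2, -1, -2)
  u_2 = (-16/9, 28/9, 2/9)
  u_3 = (69/29, 46/29, -92/29)

Orthogonality check:
  u_2 · u_1 = 0 (should be 0)
  u_3 · u_1 = 0 (should be 0)
  u_3 · u_2 = 0 (should be 0)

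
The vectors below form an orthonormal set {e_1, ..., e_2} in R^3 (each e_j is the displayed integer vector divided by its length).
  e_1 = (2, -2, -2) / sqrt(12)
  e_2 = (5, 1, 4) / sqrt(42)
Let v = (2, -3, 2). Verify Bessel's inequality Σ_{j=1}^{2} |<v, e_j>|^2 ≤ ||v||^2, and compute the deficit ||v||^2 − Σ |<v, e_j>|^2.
Σ |<v, e_j>|^2 = 117/14; ||v||^2 = 17; deficit = 121/14

Write each e_j = u_j / sqrt(<u_j, u_j>) where u_j is the displayed integer vector. Then <v, e_j> = <v, u_j> / sqrt(<u_j, u_j>), so |<v, e_j>|^2 = <v, u_j>^2 / <u_j, u_j>.
Coefficients: <v, e_1> = 6/sqrt(12), <v, e_2> = 15/sqrt(42).
Square and sum: Σ |<v, e_j>|^2 = 117/14.
Compute ||v||^2 = v·v = 17.
Deficit = 17 − 117/14 = 121/14 ≥ 0, confirming Bessel's inequality. (The deficit equals ||v − Σ <v,e_j> e_j||^2, the squared distance from v to span{e_j}.)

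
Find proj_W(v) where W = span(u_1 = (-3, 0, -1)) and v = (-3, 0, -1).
proj_W(v) = (-3, 0, -1)

Set up U = [u_1 | ... | u_1] ∈ R^(3×1). The projector onto W = col(U) is P = U (U^T U)^(-1) U^T.
Compute U^T U =
  [10],
and U^T v = (10).
Solve U^T U · c = U^T v for the coefficients: c = (1). The projection is proj_W(v) = U c.
Check: (v - proj_W(v)) · u_1 = 0  (should be 0).
Result: proj_W(v) = (-3, 0, -1).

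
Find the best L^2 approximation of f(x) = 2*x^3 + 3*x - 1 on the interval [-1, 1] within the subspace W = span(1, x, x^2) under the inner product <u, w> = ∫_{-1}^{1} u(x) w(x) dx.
g(x) = 21*x/5 - 1

The best approximation g ∈ W is the orthogonal projection of f onto W. Writing g = a_0 + a_1 x + a_2 x^2, the coefficients solve the normal equations G · a = b where
  G_{ij} = <φ_i, φ_j> and b_i = <f, φ_i>, with φ_0 = 1, φ_1 = x, φ_2 = x^2.
G =
  [2, 0, 2/3]
  [0, 2/3, 0]
  [2/3, 0, 2/5],
b = (-2, 14/5, -2/3).
Solving gives a_0 = -1, a_1 = 21/5, a_2 = 0, so
  g(x) = 21*x/5 - 1.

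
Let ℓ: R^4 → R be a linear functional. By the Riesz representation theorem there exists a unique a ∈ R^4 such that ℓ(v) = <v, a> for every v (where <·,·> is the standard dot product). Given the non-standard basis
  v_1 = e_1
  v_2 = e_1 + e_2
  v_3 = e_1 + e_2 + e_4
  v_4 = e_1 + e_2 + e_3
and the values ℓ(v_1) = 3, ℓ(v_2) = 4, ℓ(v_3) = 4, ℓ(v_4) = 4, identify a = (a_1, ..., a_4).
a = (3, 1, 0, 0)

Write a = (a_1, ..., a_4) in the standard basis. For each basis vector v_i, ℓ(v_i) = <v_i, a> is a linear equation in the a_j's. Collect the n equations into a matrix system V a = ℓ, where row i of V is v_i (expressed in the standard basis). Since V is invertible (lower-triangular with 1s on the diagonal, up to permutation), solve by back-substitution:
  V =
[[1, 0, 0, 0],
 [1, 1, 0, 0],
 [1, 1, 0, 1],
 [1, 1, 1, 0]]
  V a = (3, 4, 4, 4)
Solving gives a = (3, 1, 0, 0).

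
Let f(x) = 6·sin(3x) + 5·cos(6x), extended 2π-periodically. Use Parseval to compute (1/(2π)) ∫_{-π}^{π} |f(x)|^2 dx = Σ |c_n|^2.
Σ |c_n|^2 = 61/2

Expand |f|^2 and use orthogonality of {sin(nx), cos(mx)} on [-π, π]:
  ∫_{-π}^{π} sin(nx)^2 dx = π, ∫ cos(mx)^2 dx = π, and cross terms integrate to 0.
So ∫_{-π}^{π} f(x)^2 dx = 6^2 · π + 5^2 · π = (36 + 25)π.
Divide by 2π: (36 + 25)/2 = 61/2.
By Parseval, this equals Σ |c_n|^2.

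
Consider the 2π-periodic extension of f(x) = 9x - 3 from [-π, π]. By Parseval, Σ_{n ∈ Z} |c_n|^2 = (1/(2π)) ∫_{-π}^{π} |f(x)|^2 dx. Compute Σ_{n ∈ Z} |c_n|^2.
Σ |c_n|^2 = 27π^2 + 9

Expand and integrate term by term over [-π, π]:
  ∫ (9x)^2 dx = 81·(2π^3/3); ∫ 2·9·(-3)·x dx = 0 (odd integrand); ∫ (-3)^2 dx = 9·2π.
So (1/(2π)) ∫_{-π}^{π} (9x - 3)^2 dx = 81π^2/3 + 9 = 27π^2 + 9.
Parseval ⇒ Σ |c_n|^2 = 27π^2 + 9.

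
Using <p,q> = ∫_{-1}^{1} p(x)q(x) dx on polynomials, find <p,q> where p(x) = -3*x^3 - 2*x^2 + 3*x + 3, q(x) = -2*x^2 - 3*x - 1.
<p,q> = -142/15

Expand the product: p(x)·q(x) = 6*x^5 + 13*x^4 + 3*x^3 - 13*x^2 - 12*x - 3.
∫_{-1}^{1} of each monomial x^k gives [2/(k+1) if k even, 0 if k odd]. Integrating term-by-term (or equivalently evaluating the antiderivative F(x) = x^6 + 13*x^5/5 + 3*x^4/4 - 13*x^3/3 - 6*x^2 - 3*x at the endpoints):
  F(1) − F(−1) = -539/60 − (29/60) = -142/15.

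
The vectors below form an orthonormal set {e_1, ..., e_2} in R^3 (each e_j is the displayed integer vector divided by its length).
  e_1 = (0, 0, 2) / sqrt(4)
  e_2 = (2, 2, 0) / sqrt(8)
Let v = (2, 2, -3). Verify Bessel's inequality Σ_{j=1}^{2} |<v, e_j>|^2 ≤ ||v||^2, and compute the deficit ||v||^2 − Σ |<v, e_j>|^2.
Σ |<v, e_j>|^2 = 17; ||v||^2 = 17; deficit = 0

Write each e_j = u_j / sqrt(<u_j, u_j>) where u_j is the displayed integer vector. Then <v, e_j> = <v, u_j> / sqrt(<u_j, u_j>), so |<v, e_j>|^2 = <v, u_j>^2 / <u_j, u_j>.
Coefficients: <v, e_1> = -6/sqrt(4), <v, e_2> = 8/sqrt(8).
Square and sum: Σ |<v, e_j>|^2 = 17.
Compute ||v||^2 = v·v = 17.
Deficit = 17 − 17 = 0 ≥ 0, confirming Bessel's inequality. (The deficit equals ||v − Σ <v,e_j> e_j||^2, the squared distance from v to span{e_j}.)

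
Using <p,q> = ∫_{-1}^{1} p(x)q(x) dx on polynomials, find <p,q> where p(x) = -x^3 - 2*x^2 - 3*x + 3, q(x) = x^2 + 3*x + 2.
<p,q> = 10/3

Expand the product: p(x)·q(x) = -x^5 - 5*x^4 - 11*x^3 - 10*x^2 + 3*x + 6.
∫_{-1}^{1} of each monomial x^k gives [2/(k+1) if k even, 0 if k odd]. Integrating term-by-term (or equivalently evaluating the antiderivative F(x) = -x^6/6 - x^5 - 11*x^4/4 - 10*x^3/3 + 3*x^2/2 + 6*x at the endpoints):
  F(1) − F(−1) = 1/4 − (-37/12) = 10/3.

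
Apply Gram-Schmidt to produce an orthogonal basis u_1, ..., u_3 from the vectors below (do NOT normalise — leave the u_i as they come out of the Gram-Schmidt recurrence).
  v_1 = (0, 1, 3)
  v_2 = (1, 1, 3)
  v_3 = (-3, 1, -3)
Orthogonal basis:
  u_1 = (0, 1, 3)
  u_2 = (1, 0, 0)
  u_3 = (0, 9/5, -3/5)

Apply the Gram-Schmidt recurrence
  u_1 = v_1
  u_i = v_i − Σ_{j<i} ((v_i · u_j) / (u_j · u_j)) · u_j.

Step by step this gives:
  u_1 = (0, 1, 3)
  u_2 = (1, 0, 0)
  u_3 = (0, 9/5, -3/5)

Orthogonality check:
  u_2 · u_1 = 0 (should be 0)
  u_3 · u_1 = 0 (should be 0)
  u_3 · u_2 = 0 (should be 0)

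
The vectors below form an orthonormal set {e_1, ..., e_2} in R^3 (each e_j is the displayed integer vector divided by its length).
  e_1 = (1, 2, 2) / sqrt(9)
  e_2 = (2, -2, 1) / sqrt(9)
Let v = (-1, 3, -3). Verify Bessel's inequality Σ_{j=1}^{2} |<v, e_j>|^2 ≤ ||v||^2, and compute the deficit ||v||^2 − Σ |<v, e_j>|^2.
Σ |<v, e_j>|^2 = 122/9; ||v||^2 = 19; deficit = 49/9

Write each e_j = u_j / sqrt(<u_j, u_j>) where u_j is the displayed integer vector. Then <v, e_j> = <v, u_j> / sqrt(<u_j, u_j>), so |<v, e_j>|^2 = <v, u_j>^2 / <u_j, u_j>.
Coefficients: <v, e_1> = -1/sqrt(9), <v, e_2> = -11/sqrt(9).
Square and sum: Σ |<v, e_j>|^2 = 122/9.
Compute ||v||^2 = v·v = 19.
Deficit = 19 − 122/9 = 49/9 ≥ 0, confirming Bessel's inequality. (The deficit equals ||v − Σ <v,e_j> e_j||^2, the squared distance from v to span{e_j}.)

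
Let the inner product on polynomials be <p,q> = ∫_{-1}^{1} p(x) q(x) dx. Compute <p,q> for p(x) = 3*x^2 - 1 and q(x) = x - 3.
<p,q> = 0

Expand the product: p(x)·q(x) = 3*x^3 - 9*x^2 - x + 3.
∫_{-1}^{1} of each monomial x^k gives [2/(k+1) if k even, 0 if k odd]. Integrating term-by-term (or equivalently evaluating the antiderivative F(x) = 3*x^4/4 - 3*x^3 - x^2/2 + 3*x at the endpoints):
  F(1) − F(−1) = 1/4 − (1/4) = 0.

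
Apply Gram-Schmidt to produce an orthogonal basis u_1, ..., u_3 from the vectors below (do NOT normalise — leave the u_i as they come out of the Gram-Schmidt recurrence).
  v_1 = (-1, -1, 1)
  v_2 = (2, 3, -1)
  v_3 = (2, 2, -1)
Orthogonal basis:
  u_1 = (-1, -1, 1)
  u_2 = (0, 1, 1)
  u_3 = (1/3, -1/6, 1/6)

Apply the Gram-Schmidt recurrence
  u_1 = v_1
  u_i = v_i − Σ_{j<i} ((v_i · u_j) / (u_j · u_j)) · u_j.

Step by step this gives:
  u_1 = (-1, -1, 1)
  u_2 = (0, 1, 1)
  u_3 = (1/3, -1/6, 1/6)

Orthogonality check:
  u_2 · u_1 = 0 (should be 0)
  u_3 · u_1 = 0 (should be 0)
  u_3 · u_2 = 0 (should be 0)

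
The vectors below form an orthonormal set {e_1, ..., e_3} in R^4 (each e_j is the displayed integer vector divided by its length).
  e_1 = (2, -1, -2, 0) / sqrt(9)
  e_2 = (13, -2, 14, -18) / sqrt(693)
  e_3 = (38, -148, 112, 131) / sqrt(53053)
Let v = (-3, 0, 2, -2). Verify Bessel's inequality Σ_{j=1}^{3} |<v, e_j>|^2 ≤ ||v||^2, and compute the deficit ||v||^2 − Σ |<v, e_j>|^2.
Σ |<v, e_j>|^2 = 8577/689; ||v||^2 = 17; deficit = 3136/689

Write each e_j = u_j / sqrt(<u_j, u_j>) where u_j is the displayed integer vector. Then <v, e_j> = <v, u_j> / sqrt(<u_j, u_j>), so |<v, e_j>|^2 = <v, u_j>^2 / <u_j, u_j>.
Coefficients: <v, e_1> = -10/sqrt(9), <v, e_2> = 25/sqrt(693), <v, e_3> = -152/sqrt(53053).
Square and sum: Σ |<v, e_j>|^2 = 8577/689.
Compute ||v||^2 = v·v = 17.
Deficit = 17 − 8577/689 = 3136/689 ≥ 0, confirming Bessel's inequality. (The deficit equals ||v − Σ <v,e_j> e_j||^2, the squared distance from v to span{e_j}.)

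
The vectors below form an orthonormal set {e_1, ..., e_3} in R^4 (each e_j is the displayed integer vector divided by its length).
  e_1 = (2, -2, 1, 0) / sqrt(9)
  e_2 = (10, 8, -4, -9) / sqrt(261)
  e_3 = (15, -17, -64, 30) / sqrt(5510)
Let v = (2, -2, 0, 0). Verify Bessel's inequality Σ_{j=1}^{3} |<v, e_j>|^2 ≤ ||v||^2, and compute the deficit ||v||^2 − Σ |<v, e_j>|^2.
Σ |<v, e_j>|^2 = 752/95; ||v||^2 = 8; deficit = 8/95

Write each e_j = u_j / sqrt(<u_j, u_j>) where u_j is the displayed integer vector. Then <v, e_j> = <v, u_j> / sqrt(<u_j, u_j>), so |<v, e_j>|^2 = <v, u_j>^2 / <u_j, u_j>.
Coefficients: <v, e_1> = 8/sqrt(9), <v, e_2> = 4/sqrt(261), <v, e_3> = 64/sqrt(5510).
Square and sum: Σ |<v, e_j>|^2 = 752/95.
Compute ||v||^2 = v·v = 8.
Deficit = 8 − 752/95 = 8/95 ≥ 0, confirming Bessel's inequality. (The deficit equals ||v − Σ <v,e_j> e_j||^2, the squared distance from v to span{e_j}.)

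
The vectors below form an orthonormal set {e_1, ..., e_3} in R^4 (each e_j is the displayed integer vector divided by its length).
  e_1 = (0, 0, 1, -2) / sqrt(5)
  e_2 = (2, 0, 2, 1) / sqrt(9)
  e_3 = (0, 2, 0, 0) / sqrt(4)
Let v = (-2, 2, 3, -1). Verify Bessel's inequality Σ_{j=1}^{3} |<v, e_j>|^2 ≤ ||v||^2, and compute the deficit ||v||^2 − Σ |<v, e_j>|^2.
Σ |<v, e_j>|^2 = 82/9; ||v||^2 = 18; deficit = 80/9

Write each e_j = u_j / sqrt(<u_j, u_j>) where u_j is the displayed integer vector. Then <v, e_j> = <v, u_j> / sqrt(<u_j, u_j>), so |<v, e_j>|^2 = <v, u_j>^2 / <u_j, u_j>.
Coefficients: <v, e_1> = 5/sqrt(5), <v, e_2> = 1/sqrt(9), <v, e_3> = 4/sqrt(4).
Square and sum: Σ |<v, e_j>|^2 = 82/9.
Compute ||v||^2 = v·v = 18.
Deficit = 18 − 82/9 = 80/9 ≥ 0, confirming Bessel's inequality. (The deficit equals ||v − Σ <v,e_j> e_j||^2, the squared distance from v to span{e_j}.)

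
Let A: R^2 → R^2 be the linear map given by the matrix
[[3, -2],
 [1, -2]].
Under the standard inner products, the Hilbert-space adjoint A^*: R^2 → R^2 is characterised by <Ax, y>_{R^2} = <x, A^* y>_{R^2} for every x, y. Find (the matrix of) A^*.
A^* = A^T =
[[3, 1],
 [-2, -2]]

For real matrices with standard dot products, the defining identity <Ax, y> = <x, A^* y> gives (Ax)^T y = x^T (A^*) y, i.e. x^T A^T y = x^T (A^*) y. Since this holds for all x, y, we must have A^* = A^T. Therefore
A^* =
[[3, 1],
 [-2, -2]].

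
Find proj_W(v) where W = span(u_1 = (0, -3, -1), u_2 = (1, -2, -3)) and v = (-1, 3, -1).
proj_W(v) = (32/59, 164/59, -20/59)

Set up U = [u_1 | ... | u_2] ∈ R^(3×2). The projector onto W = col(U) is P = U (U^T U)^(-1) U^T.
Compute U^T U =
  [10, 9]
  [9, 14],
and U^T v = (-8, -4).
Solve U^T U · c = U^T v for the coefficients: c = (-76/59, 32/59). The projection is proj_W(v) = U c.
Check: (v - proj_W(v)) · u_1 = 0  (should be 0).
Check: (v - proj_W(v)) · u_2 = 0  (should be 0).
Result: proj_W(v) = (32/59, 164/59, -20/59).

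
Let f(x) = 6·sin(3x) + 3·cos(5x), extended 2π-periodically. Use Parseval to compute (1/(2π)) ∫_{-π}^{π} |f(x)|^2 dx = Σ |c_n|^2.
Σ |c_n|^2 = 45/2

Expand |f|^2 and use orthogonality of {sin(nx), cos(mx)} on [-π, π]:
  ∫_{-π}^{π} sin(nx)^2 dx = π, ∫ cos(mx)^2 dx = π, and cross terms integrate to 0.
So ∫_{-π}^{π} f(x)^2 dx = 6^2 · π + 3^2 · π = (36 + 9)π.
Divide by 2π: (36 + 9)/2 = 45/2.
By Parseval, this equals Σ |c_n|^2.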